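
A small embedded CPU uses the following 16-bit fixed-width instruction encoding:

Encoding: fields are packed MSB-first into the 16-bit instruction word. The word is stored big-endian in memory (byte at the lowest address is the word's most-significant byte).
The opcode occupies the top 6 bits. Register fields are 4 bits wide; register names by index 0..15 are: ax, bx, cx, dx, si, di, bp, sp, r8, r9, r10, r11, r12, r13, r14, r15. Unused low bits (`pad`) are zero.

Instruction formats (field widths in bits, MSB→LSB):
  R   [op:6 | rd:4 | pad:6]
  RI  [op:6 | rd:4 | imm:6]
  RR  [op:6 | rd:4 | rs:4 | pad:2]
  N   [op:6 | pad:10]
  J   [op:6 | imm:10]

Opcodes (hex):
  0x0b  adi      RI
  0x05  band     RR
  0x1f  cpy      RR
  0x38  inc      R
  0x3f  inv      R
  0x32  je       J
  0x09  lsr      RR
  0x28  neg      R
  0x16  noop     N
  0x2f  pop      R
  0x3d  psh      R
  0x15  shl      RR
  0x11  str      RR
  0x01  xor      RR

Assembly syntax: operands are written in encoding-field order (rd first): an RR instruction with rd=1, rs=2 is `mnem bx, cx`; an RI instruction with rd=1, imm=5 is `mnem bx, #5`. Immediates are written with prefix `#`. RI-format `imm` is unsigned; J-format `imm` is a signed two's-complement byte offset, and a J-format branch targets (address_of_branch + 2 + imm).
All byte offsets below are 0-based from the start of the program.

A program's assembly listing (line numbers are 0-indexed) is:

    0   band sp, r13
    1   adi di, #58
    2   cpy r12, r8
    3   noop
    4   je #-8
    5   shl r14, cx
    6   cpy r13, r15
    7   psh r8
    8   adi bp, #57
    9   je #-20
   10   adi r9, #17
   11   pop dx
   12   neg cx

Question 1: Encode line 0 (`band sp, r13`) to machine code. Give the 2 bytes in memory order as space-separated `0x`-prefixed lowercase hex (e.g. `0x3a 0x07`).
line 0 (band): pack op=0x5:6|rd=7:4|rs=13:4|pad=0:2 = 0x15f4; big→ 15 f4

0x15 0xf4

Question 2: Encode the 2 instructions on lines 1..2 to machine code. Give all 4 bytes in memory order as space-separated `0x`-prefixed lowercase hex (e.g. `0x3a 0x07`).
line 1 (adi): pack op=0xb:6|rd=5:4|imm=58:6 = 0x2d7a; big→ 2d 7a
line 2 (cpy): pack op=0x1f:6|rd=12:4|rs=8:4|pad=0:2 = 0x7f20; big→ 7f 20

0x2d 0x7a 0x7f 0x20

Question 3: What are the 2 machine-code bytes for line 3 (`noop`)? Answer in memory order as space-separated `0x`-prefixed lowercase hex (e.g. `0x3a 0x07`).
3. noop fields op=0x16:6|pad=0:10 → word 5800h → 58 00

0x58 0x00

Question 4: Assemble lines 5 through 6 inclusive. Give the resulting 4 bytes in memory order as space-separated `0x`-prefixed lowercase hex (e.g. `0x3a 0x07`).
0x57 0x88 0x7f 0x7c

line 5 (shl): pack op=0x15:6|rd=14:4|rs=2:4|pad=0:2 = 0x5788; big→ 57 88
line 6 (cpy): pack op=0x1f:6|rd=13:4|rs=15:4|pad=0:2 = 0x7f7c; big→ 7f 7c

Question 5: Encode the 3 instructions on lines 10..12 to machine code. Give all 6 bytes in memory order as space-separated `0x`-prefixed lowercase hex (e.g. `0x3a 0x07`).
0x2e 0x51 0xbc 0xc0 0xa0 0x80

L10: adi op=0xb:6|rd=9:4|imm=17:6 ⇒ 0x2e51 ⇒ big 2e 51
L11: pop op=0x2f:6|rd=3:4|pad=0:6 ⇒ 0xbcc0 ⇒ big bc c0
L12: neg op=0x28:6|rd=2:4|pad=0:6 ⇒ 0xa080 ⇒ big a0 80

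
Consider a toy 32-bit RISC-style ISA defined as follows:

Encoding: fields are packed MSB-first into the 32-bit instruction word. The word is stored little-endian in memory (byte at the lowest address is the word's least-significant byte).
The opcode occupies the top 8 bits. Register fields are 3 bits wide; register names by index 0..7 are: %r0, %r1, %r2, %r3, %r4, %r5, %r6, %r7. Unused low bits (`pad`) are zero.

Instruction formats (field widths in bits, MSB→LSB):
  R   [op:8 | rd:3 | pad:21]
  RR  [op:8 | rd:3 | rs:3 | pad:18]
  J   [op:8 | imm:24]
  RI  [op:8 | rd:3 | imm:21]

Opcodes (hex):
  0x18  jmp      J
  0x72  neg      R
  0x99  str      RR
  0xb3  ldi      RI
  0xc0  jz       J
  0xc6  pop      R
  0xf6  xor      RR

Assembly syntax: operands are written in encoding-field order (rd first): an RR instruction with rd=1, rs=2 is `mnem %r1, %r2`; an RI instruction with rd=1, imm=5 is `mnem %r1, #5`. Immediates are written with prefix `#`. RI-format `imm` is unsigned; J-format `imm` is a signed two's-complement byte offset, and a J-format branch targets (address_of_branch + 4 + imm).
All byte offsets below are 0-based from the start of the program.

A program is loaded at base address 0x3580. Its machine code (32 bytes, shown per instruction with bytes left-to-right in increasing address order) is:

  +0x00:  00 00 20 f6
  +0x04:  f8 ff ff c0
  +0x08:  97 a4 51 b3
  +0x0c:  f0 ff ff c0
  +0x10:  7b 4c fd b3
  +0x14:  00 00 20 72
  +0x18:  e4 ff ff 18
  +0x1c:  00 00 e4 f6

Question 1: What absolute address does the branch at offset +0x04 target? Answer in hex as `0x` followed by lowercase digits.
0x3580

[04] f8 ff ff c0 → 0xc0fffff8
  top 8b → 0xc0 → jz [J]
  [23:0] imm=16777208 (s24→-8) = #-8
  target = base 0x3580 + off 0x04 + 4 + imm -8 = 0x3580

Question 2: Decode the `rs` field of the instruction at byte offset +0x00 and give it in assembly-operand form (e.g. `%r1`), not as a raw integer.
[00] 00 00 20 f6 → 0xf6200000
  top 8b → 0xf6 → xor [RR]
  rd@[23:21]=0x1 ⇒ %r1
  rs@[20:18]=0x0 ⇒ %r0

%r0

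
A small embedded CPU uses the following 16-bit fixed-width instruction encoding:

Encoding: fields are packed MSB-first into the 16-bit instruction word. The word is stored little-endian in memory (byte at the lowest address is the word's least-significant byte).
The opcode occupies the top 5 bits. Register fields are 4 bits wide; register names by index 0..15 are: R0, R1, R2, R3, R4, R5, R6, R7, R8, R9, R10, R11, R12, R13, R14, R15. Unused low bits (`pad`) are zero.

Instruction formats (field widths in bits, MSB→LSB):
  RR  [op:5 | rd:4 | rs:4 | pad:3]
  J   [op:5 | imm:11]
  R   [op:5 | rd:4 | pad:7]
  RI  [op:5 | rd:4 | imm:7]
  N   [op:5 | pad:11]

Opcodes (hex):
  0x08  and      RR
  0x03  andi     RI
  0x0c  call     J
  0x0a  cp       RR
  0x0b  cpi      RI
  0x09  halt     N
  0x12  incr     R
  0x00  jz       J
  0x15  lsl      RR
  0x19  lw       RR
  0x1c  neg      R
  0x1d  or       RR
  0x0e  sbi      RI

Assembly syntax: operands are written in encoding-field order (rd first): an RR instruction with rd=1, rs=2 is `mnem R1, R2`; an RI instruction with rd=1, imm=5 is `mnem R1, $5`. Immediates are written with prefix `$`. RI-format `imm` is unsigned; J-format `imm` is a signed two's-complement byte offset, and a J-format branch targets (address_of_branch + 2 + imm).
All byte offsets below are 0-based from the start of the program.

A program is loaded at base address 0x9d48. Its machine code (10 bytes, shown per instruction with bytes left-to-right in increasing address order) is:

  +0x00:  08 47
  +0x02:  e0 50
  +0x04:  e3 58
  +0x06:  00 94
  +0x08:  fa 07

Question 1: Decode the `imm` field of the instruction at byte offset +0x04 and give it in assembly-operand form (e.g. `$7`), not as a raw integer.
off 0x04: read e3 58 as little → 0x58e3
  top 5b → 0xb → cpi [RI]
  [10:7] rd=1 = R1
  [6:0] imm=99 = $99

$99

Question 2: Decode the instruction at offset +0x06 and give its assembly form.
[06] 00 94 → 0x9400
  opcode bits[15:11]=0x12: incr/R
  rd@[10:7]=0x8 ⇒ R8

incr R8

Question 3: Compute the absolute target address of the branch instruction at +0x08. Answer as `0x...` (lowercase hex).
off 0x08: read fa 07 as little → 0x07fa
  opcode bits[15:11]=0x0: jz/J
  imm@[10:0]=0x7fa (s11→-6) ⇒ $-6
  target = base 0x9d48 + off 0x08 + 2 + imm -6 = 0x9d4c

0x9d4c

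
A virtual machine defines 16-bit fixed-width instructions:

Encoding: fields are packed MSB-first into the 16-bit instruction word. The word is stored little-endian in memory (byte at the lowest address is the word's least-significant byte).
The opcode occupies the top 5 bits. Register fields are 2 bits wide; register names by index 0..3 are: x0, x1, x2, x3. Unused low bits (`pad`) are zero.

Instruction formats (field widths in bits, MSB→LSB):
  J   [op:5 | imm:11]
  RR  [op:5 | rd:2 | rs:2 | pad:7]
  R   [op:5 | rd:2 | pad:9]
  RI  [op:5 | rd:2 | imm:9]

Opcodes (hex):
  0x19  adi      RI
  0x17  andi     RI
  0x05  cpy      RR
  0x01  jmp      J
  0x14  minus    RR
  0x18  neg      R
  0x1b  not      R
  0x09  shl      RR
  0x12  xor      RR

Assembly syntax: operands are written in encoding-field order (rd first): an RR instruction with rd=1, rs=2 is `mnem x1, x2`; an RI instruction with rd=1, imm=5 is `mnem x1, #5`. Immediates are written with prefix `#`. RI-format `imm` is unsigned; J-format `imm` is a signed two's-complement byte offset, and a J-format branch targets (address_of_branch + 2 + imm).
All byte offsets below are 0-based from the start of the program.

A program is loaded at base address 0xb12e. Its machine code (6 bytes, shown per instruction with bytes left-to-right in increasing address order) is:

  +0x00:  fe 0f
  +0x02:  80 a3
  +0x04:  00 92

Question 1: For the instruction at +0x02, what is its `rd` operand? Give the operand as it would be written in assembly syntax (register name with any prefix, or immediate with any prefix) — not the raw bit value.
off 0x02: read 80 a3 as little → 0xa380
  op=0xa380>>11=0x14 ⇒ minus (RR)
  [10:9] rd=1 = x1
  [8:7] rs=3 = x3

x1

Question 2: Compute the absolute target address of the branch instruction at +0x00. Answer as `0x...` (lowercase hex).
0xb12e

[00] fe 0f → 0x0ffe
  opcode bits[15:11]=0x1: jmp/J
  [10:0] imm=2046 (s11→-2) = #-2
  target = base 0xb12e + off 0x00 + 2 + imm -2 = 0xb12e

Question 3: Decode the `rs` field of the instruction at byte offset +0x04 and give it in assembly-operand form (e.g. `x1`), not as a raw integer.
[04] 00 92 → 0x9200
  opcode bits[15:11]=0x12: xor/RR
  rd: (w>>9)&0x3=0x1 → x1
  rs: (w>>7)&0x3=0x0 → x0

x0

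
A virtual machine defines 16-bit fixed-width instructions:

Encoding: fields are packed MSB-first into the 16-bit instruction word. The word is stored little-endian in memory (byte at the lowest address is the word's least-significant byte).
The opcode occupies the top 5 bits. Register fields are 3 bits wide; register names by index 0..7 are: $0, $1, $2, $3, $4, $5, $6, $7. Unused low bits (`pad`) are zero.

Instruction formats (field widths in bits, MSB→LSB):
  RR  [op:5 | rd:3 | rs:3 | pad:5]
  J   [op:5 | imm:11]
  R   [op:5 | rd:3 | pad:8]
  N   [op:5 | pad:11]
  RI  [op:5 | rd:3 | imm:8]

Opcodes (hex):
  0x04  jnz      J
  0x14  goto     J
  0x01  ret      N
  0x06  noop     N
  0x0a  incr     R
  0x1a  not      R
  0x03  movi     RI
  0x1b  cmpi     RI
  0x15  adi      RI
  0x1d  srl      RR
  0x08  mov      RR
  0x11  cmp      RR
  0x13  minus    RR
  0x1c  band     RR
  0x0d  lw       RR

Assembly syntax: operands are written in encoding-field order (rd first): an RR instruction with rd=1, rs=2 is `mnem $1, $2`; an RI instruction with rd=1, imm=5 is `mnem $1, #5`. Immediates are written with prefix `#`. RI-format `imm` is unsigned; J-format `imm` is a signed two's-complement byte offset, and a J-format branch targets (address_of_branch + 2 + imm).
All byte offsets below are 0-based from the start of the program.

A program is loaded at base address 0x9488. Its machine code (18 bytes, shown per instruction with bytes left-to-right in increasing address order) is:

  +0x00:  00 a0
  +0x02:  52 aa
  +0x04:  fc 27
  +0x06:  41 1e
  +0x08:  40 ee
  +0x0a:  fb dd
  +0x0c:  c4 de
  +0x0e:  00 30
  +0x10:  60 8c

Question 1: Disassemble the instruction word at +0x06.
movi $6, #65

off 0x06: read 41 1e as little → 0x1e41
  opcode bits[15:11]=0x3: movi/RI
  [10:8] rd=6 = $6
  [7:0] imm=65 = #65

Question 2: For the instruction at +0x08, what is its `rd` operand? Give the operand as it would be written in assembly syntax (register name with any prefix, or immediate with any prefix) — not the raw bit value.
+0x08: 40 ee ⇒ word 0xee40 (little)
  opcode bits[15:11]=0x1d: srl/RR
  [10:8] rd=6 = $6
  [7:5] rs=2 = $2

$6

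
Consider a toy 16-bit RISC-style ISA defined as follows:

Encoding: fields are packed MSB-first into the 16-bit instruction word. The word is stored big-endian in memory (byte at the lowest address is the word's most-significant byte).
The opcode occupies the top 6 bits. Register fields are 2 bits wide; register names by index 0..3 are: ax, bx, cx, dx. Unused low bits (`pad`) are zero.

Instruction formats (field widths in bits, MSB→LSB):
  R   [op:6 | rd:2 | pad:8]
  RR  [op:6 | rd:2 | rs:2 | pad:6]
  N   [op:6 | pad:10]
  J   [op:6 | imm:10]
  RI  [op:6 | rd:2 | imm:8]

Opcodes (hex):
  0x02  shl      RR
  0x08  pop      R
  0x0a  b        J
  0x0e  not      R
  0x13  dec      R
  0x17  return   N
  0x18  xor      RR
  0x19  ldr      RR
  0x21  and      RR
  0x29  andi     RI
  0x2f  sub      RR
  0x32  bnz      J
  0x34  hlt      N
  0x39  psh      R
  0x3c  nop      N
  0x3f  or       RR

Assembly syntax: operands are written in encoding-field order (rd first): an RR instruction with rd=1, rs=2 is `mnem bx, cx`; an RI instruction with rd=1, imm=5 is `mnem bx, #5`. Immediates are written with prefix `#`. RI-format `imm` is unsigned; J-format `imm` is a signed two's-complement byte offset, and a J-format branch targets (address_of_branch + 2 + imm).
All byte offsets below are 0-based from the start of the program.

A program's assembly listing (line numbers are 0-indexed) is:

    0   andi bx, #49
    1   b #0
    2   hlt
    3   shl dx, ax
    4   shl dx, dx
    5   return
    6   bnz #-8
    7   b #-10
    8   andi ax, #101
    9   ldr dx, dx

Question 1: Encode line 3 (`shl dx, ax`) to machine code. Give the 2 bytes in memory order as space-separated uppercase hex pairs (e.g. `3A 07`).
L3: shl op=0x2:6|rd=3:2|rs=0:2|pad=0:6 ⇒ 0x0b00 ⇒ big 0b 00

0B 00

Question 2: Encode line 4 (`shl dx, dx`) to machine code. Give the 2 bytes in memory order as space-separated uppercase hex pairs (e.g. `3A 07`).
4. shl fields op=0x2:6|rd=3:2|rs=3:2|pad=0:6 → word 0bc0h → 0b c0

0B C0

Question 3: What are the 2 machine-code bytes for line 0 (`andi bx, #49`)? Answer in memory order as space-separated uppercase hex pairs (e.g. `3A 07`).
A5 31

L0: andi op=0x29:6|rd=1:2|imm=49:8 ⇒ 0xa531 ⇒ big a5 31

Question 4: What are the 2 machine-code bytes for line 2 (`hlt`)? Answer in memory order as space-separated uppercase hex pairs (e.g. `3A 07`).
D0 00

line 2 (hlt): pack op=0x34:6|pad=0:10 = 0xd000; big→ d0 00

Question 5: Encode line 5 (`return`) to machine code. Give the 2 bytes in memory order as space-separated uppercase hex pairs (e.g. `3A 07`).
L5: return op=0x17:6|pad=0:10 ⇒ 0x5c00 ⇒ big 5c 00

5C 00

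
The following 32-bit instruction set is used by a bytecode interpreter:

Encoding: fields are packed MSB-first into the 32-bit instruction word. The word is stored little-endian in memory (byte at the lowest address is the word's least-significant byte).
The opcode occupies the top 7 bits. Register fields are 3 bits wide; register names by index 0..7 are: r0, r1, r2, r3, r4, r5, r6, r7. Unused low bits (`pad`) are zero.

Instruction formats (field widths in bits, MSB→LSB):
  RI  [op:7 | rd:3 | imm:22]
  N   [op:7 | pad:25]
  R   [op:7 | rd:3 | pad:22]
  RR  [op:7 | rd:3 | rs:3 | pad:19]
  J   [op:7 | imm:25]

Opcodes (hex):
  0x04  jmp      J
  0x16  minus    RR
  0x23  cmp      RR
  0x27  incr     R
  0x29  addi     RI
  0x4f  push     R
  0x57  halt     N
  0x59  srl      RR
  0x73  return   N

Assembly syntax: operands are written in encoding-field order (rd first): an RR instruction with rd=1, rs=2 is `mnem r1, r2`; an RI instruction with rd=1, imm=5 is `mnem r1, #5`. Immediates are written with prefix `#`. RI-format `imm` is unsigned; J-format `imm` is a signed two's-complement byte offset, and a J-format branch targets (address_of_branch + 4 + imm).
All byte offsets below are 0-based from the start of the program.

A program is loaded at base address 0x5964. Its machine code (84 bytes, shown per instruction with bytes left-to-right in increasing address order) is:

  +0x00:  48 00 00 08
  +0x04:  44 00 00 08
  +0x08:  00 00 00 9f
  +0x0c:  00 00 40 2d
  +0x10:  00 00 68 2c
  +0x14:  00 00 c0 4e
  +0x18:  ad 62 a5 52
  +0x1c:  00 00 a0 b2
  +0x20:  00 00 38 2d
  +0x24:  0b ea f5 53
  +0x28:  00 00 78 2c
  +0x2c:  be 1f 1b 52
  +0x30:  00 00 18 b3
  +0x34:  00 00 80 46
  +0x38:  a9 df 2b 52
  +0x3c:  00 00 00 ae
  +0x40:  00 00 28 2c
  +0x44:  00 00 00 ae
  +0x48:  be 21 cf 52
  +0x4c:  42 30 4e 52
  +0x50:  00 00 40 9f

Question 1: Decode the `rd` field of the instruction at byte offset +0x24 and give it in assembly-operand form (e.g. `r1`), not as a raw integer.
r7

@+24  little-endian(0b ea f5 53) = 0x53f5ea0b
  op=0x53f5ea0b>>25=0x29 ⇒ addi (RI)
  [24:22] rd=7 = r7
  [21:0] imm=3533323 = #3533323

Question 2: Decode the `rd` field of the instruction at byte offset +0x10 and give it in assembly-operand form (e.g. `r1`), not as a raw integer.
r1

+0x10: 00 00 68 2c ⇒ word 0x2c680000 (little)
  top 7b → 0x16 → minus [RR]
  rd: (w>>22)&0x7=0x1 → r1
  rs: (w>>19)&0x7=0x5 → r5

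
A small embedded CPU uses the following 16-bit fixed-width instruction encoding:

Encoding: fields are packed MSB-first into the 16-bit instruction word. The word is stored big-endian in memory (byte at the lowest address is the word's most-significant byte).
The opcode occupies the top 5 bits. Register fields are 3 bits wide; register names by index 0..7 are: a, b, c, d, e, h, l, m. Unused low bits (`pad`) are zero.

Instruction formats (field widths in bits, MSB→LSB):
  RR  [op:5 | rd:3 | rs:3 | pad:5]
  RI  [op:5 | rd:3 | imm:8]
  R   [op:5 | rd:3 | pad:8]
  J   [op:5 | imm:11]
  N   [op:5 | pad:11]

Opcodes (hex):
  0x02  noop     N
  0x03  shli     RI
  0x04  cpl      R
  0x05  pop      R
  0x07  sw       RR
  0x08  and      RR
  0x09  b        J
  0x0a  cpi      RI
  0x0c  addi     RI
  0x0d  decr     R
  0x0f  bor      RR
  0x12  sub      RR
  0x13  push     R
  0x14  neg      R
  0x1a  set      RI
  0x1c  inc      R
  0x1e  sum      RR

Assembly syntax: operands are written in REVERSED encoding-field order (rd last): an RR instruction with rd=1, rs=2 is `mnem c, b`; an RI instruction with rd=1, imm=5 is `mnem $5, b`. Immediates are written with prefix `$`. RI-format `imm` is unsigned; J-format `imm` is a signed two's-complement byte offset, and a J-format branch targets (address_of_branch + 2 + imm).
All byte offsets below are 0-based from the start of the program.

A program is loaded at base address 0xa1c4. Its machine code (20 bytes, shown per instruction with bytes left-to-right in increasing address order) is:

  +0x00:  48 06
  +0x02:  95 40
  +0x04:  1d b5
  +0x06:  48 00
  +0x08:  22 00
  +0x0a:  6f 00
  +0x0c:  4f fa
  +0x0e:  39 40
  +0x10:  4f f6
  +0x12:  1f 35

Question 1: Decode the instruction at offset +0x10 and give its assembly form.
b $-10

[10] 4f f6 → 0x4ff6
  opcode bits[15:11]=0x9: b/J
  imm@[10:0]=0x7f6 (s11→-10) ⇒ $-10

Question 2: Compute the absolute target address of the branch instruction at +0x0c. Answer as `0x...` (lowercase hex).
0xa1cc

@+0c  big-endian(4f fa) = 0x4ffa
  op=0x4ffa>>11=0x9 ⇒ b (J)
  [10:0] imm=2042 (s11→-6) = $-6
  target = base 0xa1c4 + off 0x0c + 2 + imm -6 = 0xa1cc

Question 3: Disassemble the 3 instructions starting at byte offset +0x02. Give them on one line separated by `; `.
sub c, h; shli $181, h; b $0

@+02  big-endian(95 40) = 0x9540
  opcode bits[15:11]=0x12: sub/RR
  rd@[10:8]=0x5 ⇒ h
  rs@[7:5]=0x2 ⇒ c
@+04  big-endian(1d b5) = 0x1db5
  opcode bits[15:11]=0x3: shli/RI
  rd@[10:8]=0x5 ⇒ h
  imm@[7:0]=0xb5 ⇒ $181
@+06  big-endian(48 00) = 0x4800
  opcode bits[15:11]=0x9: b/J
  imm@[10:0]=0x0 ⇒ $0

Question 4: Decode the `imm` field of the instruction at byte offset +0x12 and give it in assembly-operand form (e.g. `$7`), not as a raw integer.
[12] 1f 35 → 0x1f35
  top 5b → 0x3 → shli [RI]
  rd@[10:8]=0x7 ⇒ m
  imm@[7:0]=0x35 ⇒ $53

$53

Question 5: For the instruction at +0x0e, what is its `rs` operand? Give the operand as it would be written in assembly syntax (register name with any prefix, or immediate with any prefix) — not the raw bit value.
[0e] 39 40 → 0x3940
  opcode bits[15:11]=0x7: sw/RR
  [10:8] rd=1 = b
  [7:5] rs=2 = c

c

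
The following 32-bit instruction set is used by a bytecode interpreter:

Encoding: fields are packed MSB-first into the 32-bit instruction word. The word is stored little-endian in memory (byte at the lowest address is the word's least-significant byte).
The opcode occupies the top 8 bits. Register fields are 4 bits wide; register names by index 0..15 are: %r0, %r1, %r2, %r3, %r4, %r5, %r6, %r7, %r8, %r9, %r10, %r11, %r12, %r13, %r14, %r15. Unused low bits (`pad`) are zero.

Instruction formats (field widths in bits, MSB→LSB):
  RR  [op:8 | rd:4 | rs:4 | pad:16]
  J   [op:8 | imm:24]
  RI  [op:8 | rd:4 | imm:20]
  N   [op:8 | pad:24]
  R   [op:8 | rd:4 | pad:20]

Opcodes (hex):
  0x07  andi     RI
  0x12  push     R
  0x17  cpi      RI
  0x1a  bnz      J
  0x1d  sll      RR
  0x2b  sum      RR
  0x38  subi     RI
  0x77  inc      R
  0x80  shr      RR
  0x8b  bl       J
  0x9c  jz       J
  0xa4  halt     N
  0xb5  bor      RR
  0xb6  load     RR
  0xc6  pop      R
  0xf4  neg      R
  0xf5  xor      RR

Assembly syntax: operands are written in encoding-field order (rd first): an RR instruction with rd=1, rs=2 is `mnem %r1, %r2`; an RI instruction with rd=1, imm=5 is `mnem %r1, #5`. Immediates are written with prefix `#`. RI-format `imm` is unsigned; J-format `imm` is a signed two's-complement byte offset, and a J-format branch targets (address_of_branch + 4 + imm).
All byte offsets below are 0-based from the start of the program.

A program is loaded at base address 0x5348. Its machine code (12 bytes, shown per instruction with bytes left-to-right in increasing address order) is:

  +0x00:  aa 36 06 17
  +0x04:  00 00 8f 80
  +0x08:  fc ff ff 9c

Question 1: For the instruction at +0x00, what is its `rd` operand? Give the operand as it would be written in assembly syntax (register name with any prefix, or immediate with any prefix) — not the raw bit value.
%r0

+0x00: aa 36 06 17 ⇒ word 0x170636aa (little)
  op=0x170636aa>>24=0x17 ⇒ cpi (RI)
  rd@[23:20]=0x0 ⇒ %r0
  imm@[19:0]=0x636aa ⇒ #407210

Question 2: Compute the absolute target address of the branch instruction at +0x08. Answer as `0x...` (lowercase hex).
+0x08: fc ff ff 9c ⇒ word 0x9cfffffc (little)
  opcode bits[31:24]=0x9c: jz/J
  imm@[23:0]=0xfffffc (s24→-4) ⇒ #-4
  target = base 0x5348 + off 0x08 + 4 + imm -4 = 0x5350

0x5350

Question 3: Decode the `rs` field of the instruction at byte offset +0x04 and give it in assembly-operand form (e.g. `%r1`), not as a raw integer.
[04] 00 00 8f 80 → 0x808f0000
  opcode bits[31:24]=0x80: shr/RR
  rd@[23:20]=0x8 ⇒ %r8
  rs@[19:16]=0xf ⇒ %r15

%r15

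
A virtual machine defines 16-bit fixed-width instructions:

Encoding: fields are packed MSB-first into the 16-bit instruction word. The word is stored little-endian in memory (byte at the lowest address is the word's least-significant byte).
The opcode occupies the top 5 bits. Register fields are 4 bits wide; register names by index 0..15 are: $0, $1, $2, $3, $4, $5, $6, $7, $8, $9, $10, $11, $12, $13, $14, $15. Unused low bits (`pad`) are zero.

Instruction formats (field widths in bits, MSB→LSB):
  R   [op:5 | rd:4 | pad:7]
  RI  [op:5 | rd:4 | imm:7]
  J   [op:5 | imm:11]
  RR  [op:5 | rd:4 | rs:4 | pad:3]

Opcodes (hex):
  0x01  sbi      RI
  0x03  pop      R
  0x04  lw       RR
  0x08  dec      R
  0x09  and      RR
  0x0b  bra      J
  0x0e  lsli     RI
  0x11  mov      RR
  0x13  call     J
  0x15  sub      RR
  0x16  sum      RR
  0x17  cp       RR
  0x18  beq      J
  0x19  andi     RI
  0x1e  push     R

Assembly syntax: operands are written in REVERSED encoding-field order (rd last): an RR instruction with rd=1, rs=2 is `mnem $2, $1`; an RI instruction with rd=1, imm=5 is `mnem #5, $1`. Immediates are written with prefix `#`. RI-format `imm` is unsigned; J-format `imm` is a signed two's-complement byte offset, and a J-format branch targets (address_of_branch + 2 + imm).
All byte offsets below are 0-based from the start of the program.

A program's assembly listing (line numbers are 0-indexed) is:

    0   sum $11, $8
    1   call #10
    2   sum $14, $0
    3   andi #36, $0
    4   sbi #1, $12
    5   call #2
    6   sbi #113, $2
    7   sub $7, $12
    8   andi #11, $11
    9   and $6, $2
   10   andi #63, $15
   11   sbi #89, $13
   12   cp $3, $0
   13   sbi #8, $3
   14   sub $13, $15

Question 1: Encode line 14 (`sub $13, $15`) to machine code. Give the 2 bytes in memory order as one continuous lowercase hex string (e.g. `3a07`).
line 14 (sub): pack op=0x15:5|rd=15:4|rs=13:4|pad=0:3 = 0xafe8; little→ e8 af

e8af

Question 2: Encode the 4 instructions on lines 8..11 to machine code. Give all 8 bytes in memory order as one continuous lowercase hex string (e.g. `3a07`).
L8: andi op=0x19:5|rd=11:4|imm=11:7 ⇒ 0xcd8b ⇒ little 8b cd
L9: and op=0x9:5|rd=2:4|rs=6:4|pad=0:3 ⇒ 0x4930 ⇒ little 30 49
L10: andi op=0x19:5|rd=15:4|imm=63:7 ⇒ 0xcfbf ⇒ little bf cf
L11: sbi op=0x1:5|rd=13:4|imm=89:7 ⇒ 0x0ed9 ⇒ little d9 0e

8bcd3049bfcfd90e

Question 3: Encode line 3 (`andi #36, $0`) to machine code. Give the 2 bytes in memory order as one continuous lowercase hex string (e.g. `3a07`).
24c8

3. andi fields op=0x19:5|rd=0:4|imm=36:7 → word c824h → 24 c8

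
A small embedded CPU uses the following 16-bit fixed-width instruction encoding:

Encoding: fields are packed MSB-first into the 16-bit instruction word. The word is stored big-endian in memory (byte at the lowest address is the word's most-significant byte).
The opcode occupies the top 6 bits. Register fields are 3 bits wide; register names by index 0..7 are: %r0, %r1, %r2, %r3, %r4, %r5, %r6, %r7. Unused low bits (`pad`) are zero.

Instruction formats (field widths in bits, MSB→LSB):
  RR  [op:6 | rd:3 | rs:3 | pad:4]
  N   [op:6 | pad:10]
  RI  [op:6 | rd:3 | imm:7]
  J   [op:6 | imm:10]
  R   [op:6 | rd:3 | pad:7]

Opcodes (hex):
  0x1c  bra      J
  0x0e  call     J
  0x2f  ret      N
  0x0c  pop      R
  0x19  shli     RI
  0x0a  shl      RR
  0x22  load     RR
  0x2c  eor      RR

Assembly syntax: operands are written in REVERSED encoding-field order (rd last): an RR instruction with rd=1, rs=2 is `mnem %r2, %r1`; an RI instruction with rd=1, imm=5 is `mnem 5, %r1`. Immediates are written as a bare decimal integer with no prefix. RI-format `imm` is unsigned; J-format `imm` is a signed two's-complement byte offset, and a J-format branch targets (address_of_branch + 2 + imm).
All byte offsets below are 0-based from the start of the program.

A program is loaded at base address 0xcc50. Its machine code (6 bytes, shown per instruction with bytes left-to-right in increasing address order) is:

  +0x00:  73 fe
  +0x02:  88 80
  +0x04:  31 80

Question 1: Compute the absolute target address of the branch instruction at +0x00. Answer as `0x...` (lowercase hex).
@+00  big-endian(73 fe) = 0x73fe
  opcode bits[15:10]=0x1c: bra/J
  imm@[9:0]=0x3fe (s10→-2) ⇒ -2
  target = base 0xcc50 + off 0x00 + 2 + imm -2 = 0xcc50

0xcc50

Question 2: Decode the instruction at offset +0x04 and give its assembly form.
pop %r3

@+04  big-endian(31 80) = 0x3180
  top 6b → 0xc → pop [R]
  rd: (w>>7)&0x7=0x3 → %r3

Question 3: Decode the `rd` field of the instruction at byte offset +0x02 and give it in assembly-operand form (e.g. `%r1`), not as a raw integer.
@+02  big-endian(88 80) = 0x8880
  opcode bits[15:10]=0x22: load/RR
  rd: (w>>7)&0x7=0x1 → %r1
  rs: (w>>4)&0x7=0x0 → %r0

%r1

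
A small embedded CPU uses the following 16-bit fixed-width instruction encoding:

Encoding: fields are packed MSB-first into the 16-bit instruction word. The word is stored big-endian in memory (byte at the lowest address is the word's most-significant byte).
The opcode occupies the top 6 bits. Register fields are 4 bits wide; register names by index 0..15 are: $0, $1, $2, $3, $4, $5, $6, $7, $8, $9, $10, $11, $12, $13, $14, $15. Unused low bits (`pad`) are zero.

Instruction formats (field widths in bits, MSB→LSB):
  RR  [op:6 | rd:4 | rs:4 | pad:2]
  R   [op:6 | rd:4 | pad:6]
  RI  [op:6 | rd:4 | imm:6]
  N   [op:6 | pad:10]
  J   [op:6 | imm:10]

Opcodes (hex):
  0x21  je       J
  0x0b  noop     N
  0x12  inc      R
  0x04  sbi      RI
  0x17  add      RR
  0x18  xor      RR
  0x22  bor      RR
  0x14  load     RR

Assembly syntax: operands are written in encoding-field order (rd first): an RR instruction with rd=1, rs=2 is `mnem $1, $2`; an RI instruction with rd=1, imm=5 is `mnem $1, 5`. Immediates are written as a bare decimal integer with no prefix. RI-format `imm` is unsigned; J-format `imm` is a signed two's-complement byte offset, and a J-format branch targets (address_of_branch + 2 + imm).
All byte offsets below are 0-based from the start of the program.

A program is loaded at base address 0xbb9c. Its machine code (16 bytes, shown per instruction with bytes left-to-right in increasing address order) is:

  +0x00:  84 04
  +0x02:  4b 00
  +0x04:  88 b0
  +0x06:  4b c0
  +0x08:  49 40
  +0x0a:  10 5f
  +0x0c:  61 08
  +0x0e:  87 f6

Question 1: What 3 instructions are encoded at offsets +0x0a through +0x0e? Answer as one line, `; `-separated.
@+0a  big-endian(10 5f) = 0x105f
  op=0x105f>>10=0x4 ⇒ sbi (RI)
  rd: (w>>6)&0xf=0x1 → $1
  imm: (w>>0)&0x3f=0x1f → 31
@+0c  big-endian(61 08) = 0x6108
  op=0x6108>>10=0x18 ⇒ xor (RR)
  rd: (w>>6)&0xf=0x4 → $4
  rs: (w>>2)&0xf=0x2 → $2
@+0e  big-endian(87 f6) = 0x87f6
  op=0x87f6>>10=0x21 ⇒ je (J)
  imm: (w>>0)&0x3ff=0x3f6 (s10→-10) → -10

sbi $1, 31; xor $4, $2; je -10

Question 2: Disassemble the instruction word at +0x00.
je 4

@+00  big-endian(84 04) = 0x8404
  op=0x8404>>10=0x21 ⇒ je (J)
  [9:0] imm=4 = 4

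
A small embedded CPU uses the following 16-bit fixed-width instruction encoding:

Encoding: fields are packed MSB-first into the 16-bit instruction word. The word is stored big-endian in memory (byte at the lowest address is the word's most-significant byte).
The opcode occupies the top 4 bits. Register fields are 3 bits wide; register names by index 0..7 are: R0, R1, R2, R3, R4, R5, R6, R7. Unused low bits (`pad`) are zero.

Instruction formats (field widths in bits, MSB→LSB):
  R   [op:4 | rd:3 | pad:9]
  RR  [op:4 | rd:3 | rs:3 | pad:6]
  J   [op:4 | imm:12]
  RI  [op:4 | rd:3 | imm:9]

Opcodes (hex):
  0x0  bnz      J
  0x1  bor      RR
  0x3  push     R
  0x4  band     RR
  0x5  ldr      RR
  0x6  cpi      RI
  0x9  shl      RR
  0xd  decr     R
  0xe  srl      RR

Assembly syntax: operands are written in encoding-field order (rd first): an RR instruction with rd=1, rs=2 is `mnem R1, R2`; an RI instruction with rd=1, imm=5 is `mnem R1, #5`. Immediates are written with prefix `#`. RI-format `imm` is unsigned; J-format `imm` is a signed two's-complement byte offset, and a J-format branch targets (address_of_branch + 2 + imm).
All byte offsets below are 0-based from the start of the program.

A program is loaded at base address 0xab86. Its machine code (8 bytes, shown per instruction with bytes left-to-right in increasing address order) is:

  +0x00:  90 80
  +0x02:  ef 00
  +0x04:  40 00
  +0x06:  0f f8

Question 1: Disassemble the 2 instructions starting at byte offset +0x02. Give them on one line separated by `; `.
srl R7, R4; band R0, R0

[02] ef 00 → 0xef00
  top 4b → 0xe → srl [RR]
  rd@[11:9]=0x7 ⇒ R7
  rs@[8:6]=0x4 ⇒ R4
[04] 40 00 → 0x4000
  top 4b → 0x4 → band [RR]
  rd@[11:9]=0x0 ⇒ R0
  rs@[8:6]=0x0 ⇒ R0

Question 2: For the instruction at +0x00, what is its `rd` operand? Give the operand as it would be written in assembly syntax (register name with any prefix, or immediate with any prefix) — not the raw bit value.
+0x00: 90 80 ⇒ word 0x9080 (big)
  opcode bits[15:12]=0x9: shl/RR
  [11:9] rd=0 = R0
  [8:6] rs=2 = R2

R0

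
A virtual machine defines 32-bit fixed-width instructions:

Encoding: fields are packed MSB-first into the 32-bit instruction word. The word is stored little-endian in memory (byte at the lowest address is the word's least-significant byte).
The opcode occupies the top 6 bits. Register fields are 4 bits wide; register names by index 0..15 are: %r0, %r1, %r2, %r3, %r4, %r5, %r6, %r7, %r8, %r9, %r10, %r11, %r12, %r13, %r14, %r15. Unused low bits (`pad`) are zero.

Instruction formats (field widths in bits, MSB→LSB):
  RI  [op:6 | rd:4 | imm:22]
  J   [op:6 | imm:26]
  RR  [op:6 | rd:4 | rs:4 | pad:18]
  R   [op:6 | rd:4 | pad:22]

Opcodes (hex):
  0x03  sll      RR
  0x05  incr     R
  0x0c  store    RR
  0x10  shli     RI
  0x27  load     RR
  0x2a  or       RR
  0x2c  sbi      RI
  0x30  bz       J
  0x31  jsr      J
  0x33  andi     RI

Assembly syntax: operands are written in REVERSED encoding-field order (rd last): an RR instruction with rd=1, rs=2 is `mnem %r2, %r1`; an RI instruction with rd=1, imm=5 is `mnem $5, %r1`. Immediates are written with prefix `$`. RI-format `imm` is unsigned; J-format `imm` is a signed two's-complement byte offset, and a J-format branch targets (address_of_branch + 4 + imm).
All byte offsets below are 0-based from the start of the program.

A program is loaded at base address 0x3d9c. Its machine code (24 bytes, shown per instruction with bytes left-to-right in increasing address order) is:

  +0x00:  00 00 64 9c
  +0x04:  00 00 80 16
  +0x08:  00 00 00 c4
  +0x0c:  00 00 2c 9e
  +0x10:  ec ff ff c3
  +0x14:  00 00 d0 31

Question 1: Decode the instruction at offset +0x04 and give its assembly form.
[04] 00 00 80 16 → 0x16800000
  op=0x16800000>>26=0x5 ⇒ incr (R)
  rd: (w>>22)&0xf=0xa → %r10

incr %r10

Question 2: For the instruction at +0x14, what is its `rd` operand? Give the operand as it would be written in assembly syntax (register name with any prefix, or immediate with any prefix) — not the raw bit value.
%r7

off 0x14: read 00 00 d0 31 as little → 0x31d00000
  opcode bits[31:26]=0xc: store/RR
  rd@[25:22]=0x7 ⇒ %r7
  rs@[21:18]=0x4 ⇒ %r4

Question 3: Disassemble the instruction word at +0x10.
bz $-20

[10] ec ff ff c3 → 0xc3ffffec
  opcode bits[31:26]=0x30: bz/J
  [25:0] imm=67108844 (s26→-20) = $-20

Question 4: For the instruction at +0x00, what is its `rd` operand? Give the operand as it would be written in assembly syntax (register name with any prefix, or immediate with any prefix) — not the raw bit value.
off 0x00: read 00 00 64 9c as little → 0x9c640000
  opcode bits[31:26]=0x27: load/RR
  rd@[25:22]=0x1 ⇒ %r1
  rs@[21:18]=0x9 ⇒ %r9

%r1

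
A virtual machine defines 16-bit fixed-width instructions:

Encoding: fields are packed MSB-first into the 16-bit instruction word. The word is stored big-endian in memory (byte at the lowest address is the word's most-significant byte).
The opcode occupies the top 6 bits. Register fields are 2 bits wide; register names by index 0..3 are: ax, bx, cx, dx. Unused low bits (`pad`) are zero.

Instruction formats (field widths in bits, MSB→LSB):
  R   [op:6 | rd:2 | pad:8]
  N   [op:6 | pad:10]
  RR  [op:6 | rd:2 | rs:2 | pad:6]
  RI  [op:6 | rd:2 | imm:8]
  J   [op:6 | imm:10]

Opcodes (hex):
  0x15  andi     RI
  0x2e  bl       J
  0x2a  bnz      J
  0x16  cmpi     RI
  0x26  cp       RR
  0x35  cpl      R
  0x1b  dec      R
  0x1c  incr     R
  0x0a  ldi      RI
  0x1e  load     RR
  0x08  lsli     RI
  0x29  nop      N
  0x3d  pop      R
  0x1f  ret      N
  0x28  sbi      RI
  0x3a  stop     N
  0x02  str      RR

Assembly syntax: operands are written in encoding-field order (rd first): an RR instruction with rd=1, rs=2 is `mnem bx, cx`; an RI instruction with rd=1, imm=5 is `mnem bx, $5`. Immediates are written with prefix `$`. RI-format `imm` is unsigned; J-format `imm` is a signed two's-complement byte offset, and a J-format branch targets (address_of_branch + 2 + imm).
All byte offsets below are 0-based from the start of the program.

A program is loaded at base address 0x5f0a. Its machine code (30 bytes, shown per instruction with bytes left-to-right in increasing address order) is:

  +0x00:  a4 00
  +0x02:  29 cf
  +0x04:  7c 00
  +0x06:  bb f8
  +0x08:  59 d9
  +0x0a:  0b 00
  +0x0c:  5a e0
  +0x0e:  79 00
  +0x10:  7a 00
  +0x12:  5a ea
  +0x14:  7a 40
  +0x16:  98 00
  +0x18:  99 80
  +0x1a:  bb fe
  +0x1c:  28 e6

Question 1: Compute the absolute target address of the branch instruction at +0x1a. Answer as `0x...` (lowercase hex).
off 0x1a: read bb fe as big → 0xbbfe
  top 6b → 0x2e → bl [J]
  [9:0] imm=1022 (s10→-2) = $-2
  target = base 0x5f0a + off 0x1a + 2 + imm -2 = 0x5f24

0x5f24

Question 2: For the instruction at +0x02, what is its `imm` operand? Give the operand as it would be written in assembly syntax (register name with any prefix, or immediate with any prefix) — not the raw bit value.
+0x02: 29 cf ⇒ word 0x29cf (big)
  opcode bits[15:10]=0xa: ldi/RI
  [9:8] rd=1 = bx
  [7:0] imm=207 = $207

$207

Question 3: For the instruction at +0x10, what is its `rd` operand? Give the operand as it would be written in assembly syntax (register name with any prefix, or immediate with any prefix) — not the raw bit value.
cx

@+10  big-endian(7a 00) = 0x7a00
  op=0x7a00>>10=0x1e ⇒ load (RR)
  [9:8] rd=2 = cx
  [7:6] rs=0 = ax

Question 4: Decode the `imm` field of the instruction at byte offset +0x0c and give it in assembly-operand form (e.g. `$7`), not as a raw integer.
+0x0c: 5a e0 ⇒ word 0x5ae0 (big)
  opcode bits[15:10]=0x16: cmpi/RI
  rd@[9:8]=0x2 ⇒ cx
  imm@[7:0]=0xe0 ⇒ $224

$224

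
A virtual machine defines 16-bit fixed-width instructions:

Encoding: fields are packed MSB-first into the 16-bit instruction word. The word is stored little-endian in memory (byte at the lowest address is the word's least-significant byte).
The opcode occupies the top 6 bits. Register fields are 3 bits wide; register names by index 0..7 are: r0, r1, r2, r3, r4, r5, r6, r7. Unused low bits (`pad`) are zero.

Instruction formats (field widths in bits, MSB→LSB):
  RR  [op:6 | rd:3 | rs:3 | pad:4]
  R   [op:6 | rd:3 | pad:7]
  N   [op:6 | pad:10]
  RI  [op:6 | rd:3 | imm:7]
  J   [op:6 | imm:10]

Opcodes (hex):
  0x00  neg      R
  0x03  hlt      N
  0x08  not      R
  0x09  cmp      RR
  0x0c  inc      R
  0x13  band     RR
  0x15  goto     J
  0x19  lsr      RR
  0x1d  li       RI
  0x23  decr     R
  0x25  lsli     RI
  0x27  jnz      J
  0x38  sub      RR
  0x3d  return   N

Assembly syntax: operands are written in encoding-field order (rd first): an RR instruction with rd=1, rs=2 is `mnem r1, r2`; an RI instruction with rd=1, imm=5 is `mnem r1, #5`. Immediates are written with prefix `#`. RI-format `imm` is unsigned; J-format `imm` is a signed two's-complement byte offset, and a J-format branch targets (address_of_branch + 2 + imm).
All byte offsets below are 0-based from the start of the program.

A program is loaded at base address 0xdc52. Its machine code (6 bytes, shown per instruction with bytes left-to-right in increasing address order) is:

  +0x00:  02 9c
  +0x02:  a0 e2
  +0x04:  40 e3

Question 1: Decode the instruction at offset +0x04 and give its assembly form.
[04] 40 e3 → 0xe340
  top 6b → 0x38 → sub [RR]
  rd: (w>>7)&0x7=0x6 → r6
  rs: (w>>4)&0x7=0x4 → r4

sub r6, r4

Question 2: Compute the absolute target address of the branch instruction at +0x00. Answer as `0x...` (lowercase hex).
0xdc56

[00] 02 9c → 0x9c02
  opcode bits[15:10]=0x27: jnz/J
  imm@[9:0]=0x2 ⇒ #2
  target = base 0xdc52 + off 0x00 + 2 + imm 2 = 0xdc56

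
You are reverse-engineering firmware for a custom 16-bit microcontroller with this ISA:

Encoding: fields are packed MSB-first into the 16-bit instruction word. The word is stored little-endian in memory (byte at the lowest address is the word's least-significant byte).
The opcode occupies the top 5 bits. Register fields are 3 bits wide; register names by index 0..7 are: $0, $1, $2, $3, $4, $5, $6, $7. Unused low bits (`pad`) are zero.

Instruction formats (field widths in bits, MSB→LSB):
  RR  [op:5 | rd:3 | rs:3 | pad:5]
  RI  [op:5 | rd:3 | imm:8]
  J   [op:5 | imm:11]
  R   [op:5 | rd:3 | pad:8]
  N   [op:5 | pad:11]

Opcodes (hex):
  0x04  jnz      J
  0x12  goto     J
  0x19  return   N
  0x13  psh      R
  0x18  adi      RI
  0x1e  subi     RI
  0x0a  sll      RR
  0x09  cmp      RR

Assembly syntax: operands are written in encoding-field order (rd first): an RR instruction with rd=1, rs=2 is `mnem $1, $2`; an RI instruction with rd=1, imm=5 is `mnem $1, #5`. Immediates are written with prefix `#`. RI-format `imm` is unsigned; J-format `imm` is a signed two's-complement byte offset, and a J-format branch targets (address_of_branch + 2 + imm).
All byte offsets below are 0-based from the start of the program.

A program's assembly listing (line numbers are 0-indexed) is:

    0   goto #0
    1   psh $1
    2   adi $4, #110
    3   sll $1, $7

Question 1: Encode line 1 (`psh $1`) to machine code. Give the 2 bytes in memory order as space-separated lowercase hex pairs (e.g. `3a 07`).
L1: psh op=0x13:5|rd=1:3|pad=0:8 ⇒ 0x9900 ⇒ little 00 99

00 99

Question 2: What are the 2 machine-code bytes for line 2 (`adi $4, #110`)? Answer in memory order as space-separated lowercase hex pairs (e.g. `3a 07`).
2. adi fields op=0x18:5|rd=4:3|imm=110:8 → word c46eh → 6e c4

6e c4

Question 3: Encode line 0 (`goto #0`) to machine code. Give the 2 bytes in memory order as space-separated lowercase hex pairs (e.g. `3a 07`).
00 90

0. goto fields op=0x12:5|imm=0:11 → word 9000h → 00 90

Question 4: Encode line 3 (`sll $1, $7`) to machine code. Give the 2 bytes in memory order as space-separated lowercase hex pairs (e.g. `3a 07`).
3. sll fields op=0xa:5|rd=1:3|rs=7:3|pad=0:5 → word 51e0h → e0 51

e0 51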